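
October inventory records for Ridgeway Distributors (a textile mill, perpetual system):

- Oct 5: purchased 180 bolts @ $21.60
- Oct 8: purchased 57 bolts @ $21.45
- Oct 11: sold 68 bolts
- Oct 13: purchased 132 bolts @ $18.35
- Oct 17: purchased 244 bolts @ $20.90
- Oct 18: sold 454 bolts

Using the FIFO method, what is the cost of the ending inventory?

Ending inventory = $1,901.90

Oct 11, 68 sold [FIFO — oldest first]: 68 @ $21.60 = $1,468.80
Oct 18, 454 sold [FIFO — oldest first]: 112 @ $21.60 + 57 @ $21.45 + 132 @ $18.35 + 153 @ $20.90 = $9,261.75
Total COGS = $1,468.80 + $9,261.75 = $10,730.55
Ending inventory: 91 @ $20.90 = $1,901.90
Check: goods available $12,632.45 = COGS $10,730.55 + ending $1,901.90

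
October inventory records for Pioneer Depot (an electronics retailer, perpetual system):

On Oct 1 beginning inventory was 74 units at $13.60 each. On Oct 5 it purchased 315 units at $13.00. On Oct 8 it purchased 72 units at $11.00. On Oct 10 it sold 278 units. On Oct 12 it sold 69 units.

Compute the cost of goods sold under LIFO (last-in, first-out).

COGS = $4,367.00

Oct 10, 278 sold [LIFO — newest first]: 72 @ $11.00 + 206 @ $13.00 = $3,470.00
Oct 12, 69 sold [LIFO — newest first]: 69 @ $13.00 = $897.00
Total COGS = $3,470.00 + $897.00 = $4,367.00
Ending inventory: 74 @ $13.60 + 40 @ $13.00 = $1,526.40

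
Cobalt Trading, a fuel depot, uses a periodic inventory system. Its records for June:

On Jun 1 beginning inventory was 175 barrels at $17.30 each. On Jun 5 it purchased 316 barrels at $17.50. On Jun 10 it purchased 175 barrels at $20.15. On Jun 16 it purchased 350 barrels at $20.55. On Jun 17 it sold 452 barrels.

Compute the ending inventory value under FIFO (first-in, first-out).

Ending inventory = $11,401.25

Jun 17, 452 sold [FIFO — oldest first]: 175 @ $17.30 + 277 @ $17.50 = $7,875.00
Ending inventory: 39 @ $17.50 + 175 @ $20.15 + 350 @ $20.55 = $11,401.25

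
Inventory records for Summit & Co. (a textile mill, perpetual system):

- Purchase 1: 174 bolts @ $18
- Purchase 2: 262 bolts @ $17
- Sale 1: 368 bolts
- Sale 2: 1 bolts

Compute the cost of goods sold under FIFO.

COGS = $6,447

Sale 1 (368) [FIFO — oldest first]: 174 @ $18 + 194 @ $17 = $6,430
Sale 2 (1) [FIFO — oldest first]: 1 @ $17 = $17
Total COGS = $6,430 + $17 = $6,447
Ending inventory: 67 @ $17 = $1,139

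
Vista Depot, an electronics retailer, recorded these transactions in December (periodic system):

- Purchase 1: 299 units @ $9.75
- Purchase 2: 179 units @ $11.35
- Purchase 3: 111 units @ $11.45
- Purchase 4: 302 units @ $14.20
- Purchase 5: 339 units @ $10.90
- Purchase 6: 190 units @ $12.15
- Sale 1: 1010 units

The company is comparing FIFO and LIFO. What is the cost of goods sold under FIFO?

COGS = $11,803.35

FIFO COGS: 299 @ $9.75 + 179 @ $11.35 + 111 @ $11.45 + 302 @ $14.20 + 119 @ $10.90 = $11,803.35
LIFO COGS: 190 @ $12.15 + 339 @ $10.90 + 302 @ $14.20 + 111 @ $11.45 + 68 @ $11.35 = $12,334.75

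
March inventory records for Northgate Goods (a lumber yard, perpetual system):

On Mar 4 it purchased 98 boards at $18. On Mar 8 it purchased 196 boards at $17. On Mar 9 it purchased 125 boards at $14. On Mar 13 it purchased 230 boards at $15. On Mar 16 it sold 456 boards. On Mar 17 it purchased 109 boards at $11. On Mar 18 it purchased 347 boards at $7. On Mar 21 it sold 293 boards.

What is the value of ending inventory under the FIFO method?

Ending inventory = $2,528

Mar 16, 456 sold [FIFO — oldest first]: 98 @ $18 + 196 @ $17 + 125 @ $14 + 37 @ $15 = $7,401
Mar 21, 293 sold [FIFO — oldest first]: 193 @ $15 + 100 @ $11 = $3,995
Total COGS = $7,401 + $3,995 = $11,396
Ending inventory: 9 @ $11 + 347 @ $7 = $2,528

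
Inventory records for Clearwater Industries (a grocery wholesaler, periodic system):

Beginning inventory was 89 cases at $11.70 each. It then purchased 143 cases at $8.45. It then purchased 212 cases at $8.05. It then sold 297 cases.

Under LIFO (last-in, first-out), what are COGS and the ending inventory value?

Sale 1 (297) [LIFO — newest first]: 212 @ $8.05 + 85 @ $8.45 = $2,424.85
Ending inventory: 89 @ $11.70 + 58 @ $8.45 = $1,531.40

COGS = $2,424.85; ending inventory = $1,531.40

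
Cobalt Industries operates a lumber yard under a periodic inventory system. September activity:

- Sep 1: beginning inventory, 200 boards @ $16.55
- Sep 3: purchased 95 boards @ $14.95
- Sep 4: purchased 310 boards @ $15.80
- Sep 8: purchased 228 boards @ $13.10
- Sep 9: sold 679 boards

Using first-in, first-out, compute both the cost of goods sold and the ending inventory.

Sep 9, 679 sold [FIFO — oldest first]: 200 @ $16.55 + 95 @ $14.95 + 310 @ $15.80 + 74 @ $13.10 = $10,597.65
Ending inventory: 154 @ $13.10 = $2,017.40

COGS = $10,597.65; ending inventory = $2,017.40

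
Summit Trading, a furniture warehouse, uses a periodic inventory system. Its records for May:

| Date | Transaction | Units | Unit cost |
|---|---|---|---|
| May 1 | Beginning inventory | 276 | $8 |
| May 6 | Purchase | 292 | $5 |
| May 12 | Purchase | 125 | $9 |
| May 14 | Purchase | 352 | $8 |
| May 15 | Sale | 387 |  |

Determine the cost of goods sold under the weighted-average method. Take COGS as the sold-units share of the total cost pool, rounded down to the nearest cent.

COGS = $2,817.87

May 15, sell 387: 387/1045 × $7,609.00 → $2,817.87
Ending inventory (cost pool remaining) = $4,791.13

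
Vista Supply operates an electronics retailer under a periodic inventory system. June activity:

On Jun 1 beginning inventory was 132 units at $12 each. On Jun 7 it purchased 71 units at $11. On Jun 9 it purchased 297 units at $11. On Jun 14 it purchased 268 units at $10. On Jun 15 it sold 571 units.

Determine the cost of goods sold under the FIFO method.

COGS = $6,342

Jun 15, 571 sold [FIFO — oldest first]: 132 @ $12 + 71 @ $11 + 297 @ $11 + 71 @ $10 = $6,342
Ending inventory: 197 @ $10 = $1,970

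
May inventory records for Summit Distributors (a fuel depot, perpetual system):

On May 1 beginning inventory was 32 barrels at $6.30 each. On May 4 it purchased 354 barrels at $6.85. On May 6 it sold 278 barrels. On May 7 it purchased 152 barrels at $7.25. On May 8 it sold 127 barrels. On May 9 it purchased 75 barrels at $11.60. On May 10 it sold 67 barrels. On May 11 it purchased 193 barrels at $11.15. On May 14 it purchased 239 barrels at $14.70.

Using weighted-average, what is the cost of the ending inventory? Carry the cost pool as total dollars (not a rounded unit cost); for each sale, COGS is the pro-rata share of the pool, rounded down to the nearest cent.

After May 1: 32 on hand, pool $201.60 (≈ $6.3000 each)
After May 4: 386 on hand, pool $2,626.50 (≈ $6.8044 each)
May 6, sell 278: 278/386 × $2,626.50 → $1,891.62
After May 7: 260 on hand, pool $1,836.88 (≈ $7.0649 each)
May 8, sell 127: 127/260 × $1,836.88 → $897.24
After May 9: 208 on hand, pool $1,809.64 (≈ $8.7002 each)
May 10, sell 67: 67/208 × $1,809.64 → $582.91
After May 11: 334 on hand, pool $3,378.68 (≈ $10.1158 each)
After May 14: 573 on hand, pool $6,891.98 (≈ $12.0279 each)
Total COGS = $1,891.62 + $897.24 + $582.91 = $3,371.77
Ending inventory (cost pool remaining) = $6,891.98

Ending inventory = $6,891.98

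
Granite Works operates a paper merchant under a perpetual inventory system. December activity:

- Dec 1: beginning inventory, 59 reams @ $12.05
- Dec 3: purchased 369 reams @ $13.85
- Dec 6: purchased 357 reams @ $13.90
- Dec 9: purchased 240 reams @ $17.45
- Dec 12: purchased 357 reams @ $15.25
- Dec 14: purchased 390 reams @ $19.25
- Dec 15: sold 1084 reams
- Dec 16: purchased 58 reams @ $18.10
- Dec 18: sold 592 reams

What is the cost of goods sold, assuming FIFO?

COGS = $26,075.65

Dec 15, 1084 sold [FIFO — oldest first]: 59 @ $12.05 + 369 @ $13.85 + 357 @ $13.90 + 240 @ $17.45 + 59 @ $15.25 = $15,871.65
Dec 18, 592 sold [FIFO — oldest first]: 298 @ $15.25 + 294 @ $19.25 = $10,204.00
Total COGS = $15,871.65 + $10,204.00 = $26,075.65
Ending inventory: 96 @ $19.25 + 58 @ $18.10 = $2,897.80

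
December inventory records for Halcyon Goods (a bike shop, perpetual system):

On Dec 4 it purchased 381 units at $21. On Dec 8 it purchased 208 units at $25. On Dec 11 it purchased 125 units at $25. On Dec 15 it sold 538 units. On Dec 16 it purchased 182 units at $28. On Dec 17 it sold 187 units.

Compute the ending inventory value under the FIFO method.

Ending inventory = $4,788

Dec 15, 538 sold [FIFO — oldest first]: 381 @ $21 + 157 @ $25 = $11,926
Dec 17, 187 sold [FIFO — oldest first]: 51 @ $25 + 125 @ $25 + 11 @ $28 = $4,708
Total COGS = $11,926 + $4,708 = $16,634
Ending inventory: 171 @ $28 = $4,788
Check: goods available $21,422 = COGS $16,634 + ending $4,788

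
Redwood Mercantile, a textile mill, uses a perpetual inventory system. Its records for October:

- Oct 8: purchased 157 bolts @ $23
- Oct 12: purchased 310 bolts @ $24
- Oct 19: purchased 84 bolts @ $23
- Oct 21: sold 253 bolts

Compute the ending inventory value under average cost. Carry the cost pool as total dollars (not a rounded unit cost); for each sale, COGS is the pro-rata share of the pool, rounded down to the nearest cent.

Ending inventory = $7,021.66

After Oct 8: 157 on hand, pool $3,611.00 (≈ $23.0000 each)
After Oct 12: 467 on hand, pool $11,051.00 (≈ $23.6638 each)
After Oct 19: 551 on hand, pool $12,983.00 (≈ $23.5626 each)
Oct 21, sell 253: 253/551 × $12,983.00 → $5,961.34
Ending inventory (cost pool remaining) = $7,021.66
Check: goods available $12,983.00 = COGS $5,961.34 + ending $7,021.66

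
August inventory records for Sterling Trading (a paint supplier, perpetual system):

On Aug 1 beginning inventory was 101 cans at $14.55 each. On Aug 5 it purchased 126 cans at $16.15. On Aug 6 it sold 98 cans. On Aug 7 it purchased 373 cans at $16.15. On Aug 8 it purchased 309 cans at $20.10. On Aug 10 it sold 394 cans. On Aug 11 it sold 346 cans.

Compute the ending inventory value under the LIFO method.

Ending inventory = $1,033.05

Aug 6, 98 sold [LIFO — newest first]: 98 @ $16.15 = $1,582.70
Aug 10, 394 sold [LIFO — newest first]: 309 @ $20.10 + 85 @ $16.15 = $7,583.65
Aug 11, 346 sold [LIFO — newest first]: 288 @ $16.15 + 28 @ $16.15 + 30 @ $14.55 = $5,539.90
Total COGS = $1,582.70 + $7,583.65 + $5,539.90 = $14,706.25
Ending inventory: 71 @ $14.55 = $1,033.05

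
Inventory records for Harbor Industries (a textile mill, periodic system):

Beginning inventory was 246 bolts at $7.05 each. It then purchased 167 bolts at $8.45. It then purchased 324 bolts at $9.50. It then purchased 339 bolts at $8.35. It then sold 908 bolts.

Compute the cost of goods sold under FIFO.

Sale 1 (908) [FIFO — oldest first]: 246 @ $7.05 + 167 @ $8.45 + 324 @ $9.50 + 171 @ $8.35 = $7,651.30
Ending inventory: 168 @ $8.35 = $1,402.80

COGS = $7,651.30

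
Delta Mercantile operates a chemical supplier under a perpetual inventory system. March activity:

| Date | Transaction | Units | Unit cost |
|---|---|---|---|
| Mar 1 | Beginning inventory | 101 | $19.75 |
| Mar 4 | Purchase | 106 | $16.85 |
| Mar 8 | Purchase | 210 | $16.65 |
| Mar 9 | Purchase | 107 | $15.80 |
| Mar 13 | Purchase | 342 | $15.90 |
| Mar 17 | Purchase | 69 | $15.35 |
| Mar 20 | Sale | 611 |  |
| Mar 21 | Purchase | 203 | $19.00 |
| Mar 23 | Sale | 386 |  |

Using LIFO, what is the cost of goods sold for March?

Mar 20, 611 sold [LIFO — newest first]: 69 @ $15.35 + 342 @ $15.90 + 107 @ $15.80 + 93 @ $16.65 = $9,736.00
Mar 23, 386 sold [LIFO — newest first]: 203 @ $19.00 + 117 @ $16.65 + 66 @ $16.85 = $6,917.15
Total COGS = $9,736.00 + $6,917.15 = $16,653.15
Ending inventory: 101 @ $19.75 + 40 @ $16.85 = $2,668.75
Check: goods available $19,321.90 = COGS $16,653.15 + ending $2,668.75

COGS = $16,653.15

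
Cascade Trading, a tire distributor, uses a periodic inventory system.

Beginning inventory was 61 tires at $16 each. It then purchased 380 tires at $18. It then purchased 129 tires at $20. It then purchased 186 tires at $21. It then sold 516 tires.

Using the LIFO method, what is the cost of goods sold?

Sale 1 (516) [LIFO — newest first]: 186 @ $21 + 129 @ $20 + 201 @ $18 = $10,104
Ending inventory: 61 @ $16 + 179 @ $18 = $4,198

COGS = $10,104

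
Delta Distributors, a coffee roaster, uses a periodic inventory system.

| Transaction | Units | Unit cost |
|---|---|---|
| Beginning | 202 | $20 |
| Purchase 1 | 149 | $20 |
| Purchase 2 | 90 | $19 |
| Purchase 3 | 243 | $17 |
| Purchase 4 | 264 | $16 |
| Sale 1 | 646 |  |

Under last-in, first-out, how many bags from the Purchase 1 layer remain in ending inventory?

Sale 1 (646) [LIFO — newest first]: 264 @ $16 + 243 @ $17 + 90 @ $19 + 49 @ $20 = $11,045
Ending inventory: 202 @ $20 + 100 @ $20 = $6,040
Check: goods available $17,085 = COGS $11,045 + ending $6,040

100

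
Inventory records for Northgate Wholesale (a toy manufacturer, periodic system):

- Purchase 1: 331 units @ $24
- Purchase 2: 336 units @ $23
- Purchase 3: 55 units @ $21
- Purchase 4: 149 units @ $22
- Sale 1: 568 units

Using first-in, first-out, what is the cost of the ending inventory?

Sale 1 (568) [FIFO — oldest first]: 331 @ $24 + 237 @ $23 = $13,395
Ending inventory: 99 @ $23 + 55 @ $21 + 149 @ $22 = $6,710
Check: goods available $20,105 = COGS $13,395 + ending $6,710

Ending inventory = $6,710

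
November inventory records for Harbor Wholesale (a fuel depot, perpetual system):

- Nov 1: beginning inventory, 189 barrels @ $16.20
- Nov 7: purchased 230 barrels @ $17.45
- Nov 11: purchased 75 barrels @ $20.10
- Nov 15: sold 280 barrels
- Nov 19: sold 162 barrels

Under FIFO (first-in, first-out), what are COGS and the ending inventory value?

Nov 15, 280 sold [FIFO — oldest first]: 189 @ $16.20 + 91 @ $17.45 = $4,649.75
Nov 19, 162 sold [FIFO — oldest first]: 139 @ $17.45 + 23 @ $20.10 = $2,887.85
Total COGS = $4,649.75 + $2,887.85 = $7,537.60
Ending inventory: 52 @ $20.10 = $1,045.20
Check: goods available $8,582.80 = COGS $7,537.60 + ending $1,045.20

COGS = $7,537.60; ending inventory = $1,045.20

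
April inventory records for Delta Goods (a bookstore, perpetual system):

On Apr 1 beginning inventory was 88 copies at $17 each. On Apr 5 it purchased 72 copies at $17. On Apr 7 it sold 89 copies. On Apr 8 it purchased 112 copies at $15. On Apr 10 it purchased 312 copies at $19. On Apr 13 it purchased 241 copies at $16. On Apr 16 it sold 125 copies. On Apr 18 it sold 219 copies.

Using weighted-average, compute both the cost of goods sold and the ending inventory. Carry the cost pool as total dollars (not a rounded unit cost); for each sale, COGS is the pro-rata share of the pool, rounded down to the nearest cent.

COGS = $7,435.31; ending inventory = $6,748.69

After Apr 1: 88 on hand, pool $1,496.00 (≈ $17.0000 each)
After Apr 5: 160 on hand, pool $2,720.00 (≈ $17.0000 each)
Apr 7, sell 89: 89/160 × $2,720.00 → $1,513.00
After Apr 8: 183 on hand, pool $2,887.00 (≈ $15.7760 each)
After Apr 10: 495 on hand, pool $8,815.00 (≈ $17.8081 each)
After Apr 13: 736 on hand, pool $12,671.00 (≈ $17.2160 each)
Apr 16, sell 125: 125/736 × $12,671.00 → $2,152.00
Apr 18, sell 219: 219/611 × $10,519.00 → $3,770.31
Total COGS = $1,513.00 + $2,152.00 + $3,770.31 = $7,435.31
Ending inventory (cost pool remaining) = $6,748.69
Check: goods available $14,184.00 = COGS $7,435.31 + ending $6,748.69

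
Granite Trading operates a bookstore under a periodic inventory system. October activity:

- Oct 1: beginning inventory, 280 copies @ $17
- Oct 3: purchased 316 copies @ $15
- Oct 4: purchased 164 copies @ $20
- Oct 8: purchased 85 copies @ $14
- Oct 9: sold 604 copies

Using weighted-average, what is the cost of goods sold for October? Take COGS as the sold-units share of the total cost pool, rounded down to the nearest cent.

Oct 9, sell 604: 604/845 × $13,970.00 → $9,985.65
Ending inventory (cost pool remaining) = $3,984.35
Check: goods available $13,970.00 = COGS $9,985.65 + ending $3,984.35

COGS = $9,985.65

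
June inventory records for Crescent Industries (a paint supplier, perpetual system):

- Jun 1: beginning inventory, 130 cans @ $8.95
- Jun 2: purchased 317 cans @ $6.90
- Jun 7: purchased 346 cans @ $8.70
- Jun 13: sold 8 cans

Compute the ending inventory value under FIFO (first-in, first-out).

Ending inventory = $6,289.40

Jun 13, 8 sold [FIFO — oldest first]: 8 @ $8.95 = $71.60
Ending inventory: 122 @ $8.95 + 317 @ $6.90 + 346 @ $8.70 = $6,289.40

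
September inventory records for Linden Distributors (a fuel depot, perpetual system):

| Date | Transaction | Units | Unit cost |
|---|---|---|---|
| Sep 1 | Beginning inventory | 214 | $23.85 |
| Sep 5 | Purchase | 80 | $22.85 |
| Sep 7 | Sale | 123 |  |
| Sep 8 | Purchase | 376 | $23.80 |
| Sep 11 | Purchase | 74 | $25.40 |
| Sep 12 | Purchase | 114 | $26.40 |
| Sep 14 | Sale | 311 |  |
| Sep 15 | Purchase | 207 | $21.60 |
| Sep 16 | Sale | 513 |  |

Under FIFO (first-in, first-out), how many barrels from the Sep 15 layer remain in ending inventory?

Sep 7, 123 sold [FIFO — oldest first]: 123 @ $23.85 = $2,933.55
Sep 14, 311 sold [FIFO — oldest first]: 91 @ $23.85 + 80 @ $22.85 + 140 @ $23.80 = $7,330.35
Sep 16, 513 sold [FIFO — oldest first]: 236 @ $23.80 + 74 @ $25.40 + 114 @ $26.40 + 89 @ $21.60 = $12,428.40
Total COGS = $2,933.55 + $7,330.35 + $12,428.40 = $22,692.30
Ending inventory: 118 @ $21.60 = $2,548.80
Check: goods available $25,241.10 = COGS $22,692.30 + ending $2,548.80

118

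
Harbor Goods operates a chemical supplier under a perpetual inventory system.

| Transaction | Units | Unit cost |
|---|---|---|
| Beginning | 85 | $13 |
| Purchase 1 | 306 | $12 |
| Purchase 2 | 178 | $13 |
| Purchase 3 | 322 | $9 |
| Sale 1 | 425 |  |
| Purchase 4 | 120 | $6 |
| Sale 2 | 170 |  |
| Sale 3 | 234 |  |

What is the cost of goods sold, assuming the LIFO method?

COGS = $8,440

Sale 1 (425) [LIFO — newest first]: 322 @ $9 + 103 @ $13 = $4,237
Sale 2 (170) [LIFO — newest first]: 120 @ $6 + 50 @ $13 = $1,370
Sale 3 (234) [LIFO — newest first]: 25 @ $13 + 209 @ $12 = $2,833
Total COGS = $4,237 + $1,370 + $2,833 = $8,440
Ending inventory: 85 @ $13 + 97 @ $12 = $2,269
Check: goods available $10,709 = COGS $8,440 + ending $2,269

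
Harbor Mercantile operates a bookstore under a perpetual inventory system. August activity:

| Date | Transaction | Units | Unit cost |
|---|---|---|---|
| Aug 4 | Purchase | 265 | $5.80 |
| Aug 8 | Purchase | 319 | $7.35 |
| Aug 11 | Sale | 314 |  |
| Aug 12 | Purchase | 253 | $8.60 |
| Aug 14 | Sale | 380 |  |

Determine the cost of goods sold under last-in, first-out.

COGS = $5,228.05

Aug 11, 314 sold [LIFO — newest first]: 314 @ $7.35 = $2,307.90
Aug 14, 380 sold [LIFO — newest first]: 253 @ $8.60 + 5 @ $7.35 + 122 @ $5.80 = $2,920.15
Total COGS = $2,307.90 + $2,920.15 = $5,228.05
Ending inventory: 143 @ $5.80 = $829.40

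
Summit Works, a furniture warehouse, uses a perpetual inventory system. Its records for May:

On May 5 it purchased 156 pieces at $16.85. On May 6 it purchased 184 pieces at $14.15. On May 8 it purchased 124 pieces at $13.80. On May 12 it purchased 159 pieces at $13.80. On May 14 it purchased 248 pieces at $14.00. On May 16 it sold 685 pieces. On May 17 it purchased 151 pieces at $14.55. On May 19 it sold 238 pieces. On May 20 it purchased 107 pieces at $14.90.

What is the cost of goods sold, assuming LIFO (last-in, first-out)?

May 16, 685 sold [LIFO — newest first]: 248 @ $14.00 + 159 @ $13.80 + 124 @ $13.80 + 154 @ $14.15 = $9,556.50
May 19, 238 sold [LIFO — newest first]: 151 @ $14.55 + 30 @ $14.15 + 57 @ $16.85 = $3,582.00
Total COGS = $9,556.50 + $3,582.00 = $13,138.50
Ending inventory: 99 @ $16.85 + 107 @ $14.90 = $3,262.45
Check: goods available $16,400.95 = COGS $13,138.50 + ending $3,262.45

COGS = $13,138.50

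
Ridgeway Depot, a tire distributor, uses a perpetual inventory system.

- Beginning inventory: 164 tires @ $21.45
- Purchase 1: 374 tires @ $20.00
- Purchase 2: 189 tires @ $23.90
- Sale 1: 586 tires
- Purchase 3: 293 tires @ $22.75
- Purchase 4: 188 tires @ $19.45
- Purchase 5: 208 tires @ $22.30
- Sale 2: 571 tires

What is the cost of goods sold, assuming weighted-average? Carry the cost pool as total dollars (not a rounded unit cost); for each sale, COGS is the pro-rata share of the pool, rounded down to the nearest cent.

COGS = $24,868.19

After Beginning: 164 on hand, pool $3,517.80 (≈ $21.4500 each)
After Purchase 1: 538 on hand, pool $10,997.80 (≈ $20.4420 each)
After Purchase 2: 727 on hand, pool $15,514.90 (≈ $21.3410 each)
Sale 1, sell 586: 586/727 × $15,514.90 → $12,505.82
After Purchase 3: 434 on hand, pool $9,674.83 (≈ $22.2922 each)
After Purchase 4: 622 on hand, pool $13,331.43 (≈ $21.4332 each)
After Purchase 5: 830 on hand, pool $17,969.83 (≈ $21.6504 each)
Sale 2, sell 571: 571/830 × $17,969.83 → $12,362.37
Total COGS = $12,505.82 + $12,362.37 = $24,868.19
Ending inventory (cost pool remaining) = $5,607.46
Check: goods available $30,475.65 = COGS $24,868.19 + ending $5,607.46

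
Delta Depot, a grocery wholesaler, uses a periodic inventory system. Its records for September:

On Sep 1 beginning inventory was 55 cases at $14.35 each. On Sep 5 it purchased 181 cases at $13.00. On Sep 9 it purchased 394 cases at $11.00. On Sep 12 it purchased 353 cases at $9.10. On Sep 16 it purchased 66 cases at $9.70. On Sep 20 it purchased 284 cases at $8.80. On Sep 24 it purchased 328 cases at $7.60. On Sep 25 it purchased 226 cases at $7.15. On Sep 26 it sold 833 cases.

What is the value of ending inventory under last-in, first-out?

Ending inventory = $11,372.75

Sep 26, 833 sold [LIFO — newest first]: 226 @ $7.15 + 328 @ $7.60 + 279 @ $8.80 = $6,563.90
Ending inventory: 55 @ $14.35 + 181 @ $13.00 + 394 @ $11.00 + 353 @ $9.10 + 66 @ $9.70 + 5 @ $8.80 = $11,372.75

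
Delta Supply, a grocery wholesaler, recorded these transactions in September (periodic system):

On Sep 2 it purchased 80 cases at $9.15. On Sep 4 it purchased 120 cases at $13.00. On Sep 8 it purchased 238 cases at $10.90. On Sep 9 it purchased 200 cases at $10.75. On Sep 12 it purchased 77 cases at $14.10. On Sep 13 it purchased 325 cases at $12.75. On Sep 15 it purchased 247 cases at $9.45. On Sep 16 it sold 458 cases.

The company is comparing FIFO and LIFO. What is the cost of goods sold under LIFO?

FIFO COGS: 80 @ $9.15 + 120 @ $13.00 + 238 @ $10.90 + 20 @ $10.75 = $5,101.20
LIFO COGS: 247 @ $9.45 + 211 @ $12.75 = $5,024.40

COGS = $5,024.40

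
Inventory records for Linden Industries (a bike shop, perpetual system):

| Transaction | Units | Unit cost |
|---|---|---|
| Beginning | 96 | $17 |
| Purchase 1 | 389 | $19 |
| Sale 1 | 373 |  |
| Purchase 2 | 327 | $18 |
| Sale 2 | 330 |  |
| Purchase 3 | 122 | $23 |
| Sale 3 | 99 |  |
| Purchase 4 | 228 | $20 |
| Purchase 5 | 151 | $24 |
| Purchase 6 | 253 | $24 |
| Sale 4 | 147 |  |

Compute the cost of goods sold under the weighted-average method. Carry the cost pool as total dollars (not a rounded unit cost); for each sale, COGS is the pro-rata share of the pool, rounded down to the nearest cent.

After Beginning: 96 on hand, pool $1,632.00 (≈ $17.0000 each)
After Purchase 1: 485 on hand, pool $9,023.00 (≈ $18.6041 each)
Sale 1, sell 373: 373/485 × $9,023.00 → $6,939.33
After Purchase 2: 439 on hand, pool $7,969.67 (≈ $18.1541 each)
Sale 2, sell 330: 330/439 × $7,969.67 → $5,990.86
After Purchase 3: 231 on hand, pool $4,784.81 (≈ $20.7135 each)
Sale 3, sell 99: 99/231 × $4,784.81 → $2,050.63
After Purchase 4: 360 on hand, pool $7,294.18 (≈ $20.2616 each)
After Purchase 5: 511 on hand, pool $10,918.18 (≈ $21.3663 each)
After Purchase 6: 764 on hand, pool $16,990.18 (≈ $22.2385 each)
Sale 4, sell 147: 147/764 × $16,990.18 → $3,269.05
Total COGS = $6,939.33 + $5,990.86 + $2,050.63 + $3,269.05 = $18,249.87
Ending inventory (cost pool remaining) = $13,721.13

COGS = $18,249.87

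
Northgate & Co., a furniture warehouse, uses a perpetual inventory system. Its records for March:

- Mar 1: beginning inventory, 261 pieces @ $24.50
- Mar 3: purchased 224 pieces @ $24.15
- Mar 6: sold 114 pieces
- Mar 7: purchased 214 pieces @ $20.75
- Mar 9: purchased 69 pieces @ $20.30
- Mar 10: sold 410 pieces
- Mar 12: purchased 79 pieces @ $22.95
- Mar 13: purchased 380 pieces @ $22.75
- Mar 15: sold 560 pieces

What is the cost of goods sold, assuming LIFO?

COGS = $24,599.85

Mar 6, 114 sold [LIFO — newest first]: 114 @ $24.15 = $2,753.10
Mar 10, 410 sold [LIFO — newest first]: 69 @ $20.30 + 214 @ $20.75 + 110 @ $24.15 + 17 @ $24.50 = $8,914.20
Mar 15, 560 sold [LIFO — newest first]: 380 @ $22.75 + 79 @ $22.95 + 101 @ $24.50 = $12,932.55
Total COGS = $2,753.10 + $8,914.20 + $12,932.55 = $24,599.85
Ending inventory: 143 @ $24.50 = $3,503.50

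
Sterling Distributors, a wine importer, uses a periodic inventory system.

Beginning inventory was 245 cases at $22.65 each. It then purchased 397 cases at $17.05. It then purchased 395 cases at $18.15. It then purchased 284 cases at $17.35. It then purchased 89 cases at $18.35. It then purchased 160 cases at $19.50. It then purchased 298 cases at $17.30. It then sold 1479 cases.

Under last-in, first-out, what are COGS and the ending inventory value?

COGS = $26,318.85; ending inventory = $8,004.45

Sale 1 (1479) [LIFO — newest first]: 298 @ $17.30 + 160 @ $19.50 + 89 @ $18.35 + 284 @ $17.35 + 395 @ $18.15 + 253 @ $17.05 = $26,318.85
Ending inventory: 245 @ $22.65 + 144 @ $17.05 = $8,004.45
Check: goods available $34,323.30 = COGS $26,318.85 + ending $8,004.45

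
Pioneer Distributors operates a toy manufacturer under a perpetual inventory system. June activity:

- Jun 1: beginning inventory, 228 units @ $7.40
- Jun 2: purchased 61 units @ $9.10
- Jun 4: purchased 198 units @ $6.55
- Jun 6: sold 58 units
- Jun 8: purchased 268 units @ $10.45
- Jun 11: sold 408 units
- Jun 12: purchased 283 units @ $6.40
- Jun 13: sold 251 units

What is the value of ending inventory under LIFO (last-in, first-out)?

Ending inventory = $2,447.10

Jun 6, 58 sold [LIFO — newest first]: 58 @ $6.55 = $379.90
Jun 11, 408 sold [LIFO — newest first]: 268 @ $10.45 + 140 @ $6.55 = $3,717.60
Jun 13, 251 sold [LIFO — newest first]: 251 @ $6.40 = $1,606.40
Total COGS = $379.90 + $3,717.60 + $1,606.40 = $5,703.90
Ending inventory: 228 @ $7.40 + 61 @ $9.10 + 32 @ $6.40 = $2,447.10
Check: goods available $8,151.00 = COGS $5,703.90 + ending $2,447.10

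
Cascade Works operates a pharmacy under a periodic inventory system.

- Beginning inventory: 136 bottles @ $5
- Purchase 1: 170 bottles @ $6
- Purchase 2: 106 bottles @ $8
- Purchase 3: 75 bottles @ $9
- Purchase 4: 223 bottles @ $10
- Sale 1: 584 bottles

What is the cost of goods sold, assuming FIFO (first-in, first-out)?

Sale 1 (584) [FIFO — oldest first]: 136 @ $5 + 170 @ $6 + 106 @ $8 + 75 @ $9 + 97 @ $10 = $4,193
Ending inventory: 126 @ $10 = $1,260

COGS = $4,193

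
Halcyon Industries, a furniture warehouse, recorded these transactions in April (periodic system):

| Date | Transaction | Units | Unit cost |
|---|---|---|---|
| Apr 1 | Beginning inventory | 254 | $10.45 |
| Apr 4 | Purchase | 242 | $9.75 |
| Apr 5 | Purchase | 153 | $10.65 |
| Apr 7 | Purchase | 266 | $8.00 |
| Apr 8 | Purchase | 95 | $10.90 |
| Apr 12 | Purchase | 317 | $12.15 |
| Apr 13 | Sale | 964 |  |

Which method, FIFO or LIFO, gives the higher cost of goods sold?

LIFO

FIFO COGS: 254 @ $10.45 + 242 @ $9.75 + 153 @ $10.65 + 266 @ $8.00 + 49 @ $10.90 = $9,305.35
LIFO COGS: 317 @ $12.15 + 95 @ $10.90 + 266 @ $8.00 + 153 @ $10.65 + 133 @ $9.75 = $9,941.25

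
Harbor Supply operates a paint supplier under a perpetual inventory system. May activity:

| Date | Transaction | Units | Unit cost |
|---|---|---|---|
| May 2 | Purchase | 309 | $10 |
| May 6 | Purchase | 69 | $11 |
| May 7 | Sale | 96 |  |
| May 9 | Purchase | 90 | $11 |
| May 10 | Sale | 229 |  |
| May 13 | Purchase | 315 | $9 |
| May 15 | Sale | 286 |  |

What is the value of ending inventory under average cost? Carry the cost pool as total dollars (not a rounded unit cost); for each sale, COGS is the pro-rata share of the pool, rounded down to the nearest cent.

After May 2: 309 on hand, pool $3,090.00 (≈ $10.0000 each)
After May 6: 378 on hand, pool $3,849.00 (≈ $10.1825 each)
May 7, sell 96: 96/378 × $3,849.00 → $977.52
After May 9: 372 on hand, pool $3,861.48 (≈ $10.3803 each)
May 10, sell 229: 229/372 × $3,861.48 → $2,377.09
After May 13: 458 on hand, pool $4,319.39 (≈ $9.4310 each)
May 15, sell 286: 286/458 × $4,319.39 → $2,697.26
Total COGS = $977.52 + $2,377.09 + $2,697.26 = $6,051.87
Ending inventory (cost pool remaining) = $1,622.13
Check: goods available $7,674.00 = COGS $6,051.87 + ending $1,622.13

Ending inventory = $1,622.13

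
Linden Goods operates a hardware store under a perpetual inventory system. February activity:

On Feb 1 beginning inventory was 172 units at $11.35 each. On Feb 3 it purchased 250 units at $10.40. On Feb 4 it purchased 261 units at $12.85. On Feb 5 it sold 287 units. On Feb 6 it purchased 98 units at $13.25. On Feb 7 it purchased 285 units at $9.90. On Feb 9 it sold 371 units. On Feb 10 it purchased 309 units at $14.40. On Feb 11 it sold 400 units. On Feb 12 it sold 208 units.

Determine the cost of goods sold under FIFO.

COGS = $14,906.05

Feb 5, 287 sold [FIFO — oldest first]: 172 @ $11.35 + 115 @ $10.40 = $3,148.20
Feb 9, 371 sold [FIFO — oldest first]: 135 @ $10.40 + 236 @ $12.85 = $4,436.60
Feb 11, 400 sold [FIFO — oldest first]: 25 @ $12.85 + 98 @ $13.25 + 277 @ $9.90 = $4,362.05
Feb 12, 208 sold [FIFO — oldest first]: 8 @ $9.90 + 200 @ $14.40 = $2,959.20
Total COGS = $3,148.20 + $4,436.60 + $4,362.05 + $2,959.20 = $14,906.05
Ending inventory: 109 @ $14.40 = $1,569.60
Check: goods available $16,475.65 = COGS $14,906.05 + ending $1,569.60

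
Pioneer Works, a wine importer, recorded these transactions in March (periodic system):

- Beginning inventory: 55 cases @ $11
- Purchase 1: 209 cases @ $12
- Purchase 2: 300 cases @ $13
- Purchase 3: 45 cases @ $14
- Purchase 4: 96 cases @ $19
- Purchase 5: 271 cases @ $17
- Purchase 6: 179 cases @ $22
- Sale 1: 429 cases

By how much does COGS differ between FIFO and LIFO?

FIFO COGS: 55 @ $11 + 209 @ $12 + 165 @ $13 = $5,258
LIFO COGS: 179 @ $22 + 250 @ $17 = $8,188
Difference = |$5,258 − $8,188| = $2,930

$2,930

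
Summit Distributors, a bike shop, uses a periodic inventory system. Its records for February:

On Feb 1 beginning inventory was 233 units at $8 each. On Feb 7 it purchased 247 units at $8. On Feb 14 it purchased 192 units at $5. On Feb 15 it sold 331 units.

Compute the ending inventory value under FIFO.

Ending inventory = $2,152

Feb 15, 331 sold [FIFO — oldest first]: 233 @ $8 + 98 @ $8 = $2,648
Ending inventory: 149 @ $8 + 192 @ $5 = $2,152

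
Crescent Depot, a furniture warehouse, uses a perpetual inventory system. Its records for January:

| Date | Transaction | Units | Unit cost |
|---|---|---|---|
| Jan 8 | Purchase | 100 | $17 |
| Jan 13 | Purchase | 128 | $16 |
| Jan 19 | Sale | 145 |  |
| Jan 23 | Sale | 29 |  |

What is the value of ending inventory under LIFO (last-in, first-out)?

Jan 19, 145 sold [LIFO — newest first]: 128 @ $16 + 17 @ $17 = $2,337
Jan 23, 29 sold [LIFO — newest first]: 29 @ $17 = $493
Total COGS = $2,337 + $493 = $2,830
Ending inventory: 54 @ $17 = $918
Check: goods available $3,748 = COGS $2,830 + ending $918

Ending inventory = $918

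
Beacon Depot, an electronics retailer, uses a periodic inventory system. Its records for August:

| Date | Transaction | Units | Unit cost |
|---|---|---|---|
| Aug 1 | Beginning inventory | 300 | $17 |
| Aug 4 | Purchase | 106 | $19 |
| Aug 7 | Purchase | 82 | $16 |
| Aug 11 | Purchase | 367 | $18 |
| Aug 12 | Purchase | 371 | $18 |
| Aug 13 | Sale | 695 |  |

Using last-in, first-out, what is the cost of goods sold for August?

Aug 13, 695 sold [LIFO — newest first]: 371 @ $18 + 324 @ $18 = $12,510
Ending inventory: 300 @ $17 + 106 @ $19 + 82 @ $16 + 43 @ $18 = $9,200

COGS = $12,510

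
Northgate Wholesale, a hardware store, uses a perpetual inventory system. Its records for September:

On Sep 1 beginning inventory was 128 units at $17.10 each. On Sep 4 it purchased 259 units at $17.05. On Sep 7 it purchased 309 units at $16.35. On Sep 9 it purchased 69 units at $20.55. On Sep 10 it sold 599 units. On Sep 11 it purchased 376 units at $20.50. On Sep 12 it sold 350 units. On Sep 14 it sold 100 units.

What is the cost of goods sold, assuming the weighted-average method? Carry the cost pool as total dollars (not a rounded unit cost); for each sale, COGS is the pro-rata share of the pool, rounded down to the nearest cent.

After Sep 1: 128 on hand, pool $2,188.80 (≈ $17.1000 each)
After Sep 4: 387 on hand, pool $6,604.75 (≈ $17.0665 each)
After Sep 7: 696 on hand, pool $11,656.90 (≈ $16.7484 each)
After Sep 9: 765 on hand, pool $13,074.85 (≈ $17.0913 each)
Sep 10, sell 599: 599/765 × $13,074.85 → $10,237.69
After Sep 11: 542 on hand, pool $10,545.16 (≈ $19.4560 each)
Sep 12, sell 350: 350/542 × $10,545.16 → $6,809.60
Sep 14, sell 100: 100/192 × $3,735.56 → $1,945.60
Total COGS = $10,237.69 + $6,809.60 + $1,945.60 = $18,992.89
Ending inventory (cost pool remaining) = $1,789.96
Check: goods available $20,782.85 = COGS $18,992.89 + ending $1,789.96

COGS = $18,992.89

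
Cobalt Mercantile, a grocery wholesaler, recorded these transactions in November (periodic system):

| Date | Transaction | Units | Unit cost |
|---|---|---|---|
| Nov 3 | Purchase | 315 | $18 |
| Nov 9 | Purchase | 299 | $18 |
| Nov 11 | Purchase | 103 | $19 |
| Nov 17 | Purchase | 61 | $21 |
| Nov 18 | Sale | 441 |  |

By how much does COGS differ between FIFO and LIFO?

FIFO COGS: 315 @ $18 + 126 @ $18 = $7,938
LIFO COGS: 61 @ $21 + 103 @ $19 + 277 @ $18 = $8,224
Difference = |$7,938 − $8,224| = $286

$286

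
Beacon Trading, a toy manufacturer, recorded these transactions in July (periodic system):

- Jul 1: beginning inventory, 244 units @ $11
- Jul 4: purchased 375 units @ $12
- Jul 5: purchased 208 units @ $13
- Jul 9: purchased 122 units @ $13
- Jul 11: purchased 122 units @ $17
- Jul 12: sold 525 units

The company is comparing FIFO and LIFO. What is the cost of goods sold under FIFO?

FIFO COGS: 244 @ $11 + 281 @ $12 = $6,056
LIFO COGS: 122 @ $17 + 122 @ $13 + 208 @ $13 + 73 @ $12 = $7,240

COGS = $6,056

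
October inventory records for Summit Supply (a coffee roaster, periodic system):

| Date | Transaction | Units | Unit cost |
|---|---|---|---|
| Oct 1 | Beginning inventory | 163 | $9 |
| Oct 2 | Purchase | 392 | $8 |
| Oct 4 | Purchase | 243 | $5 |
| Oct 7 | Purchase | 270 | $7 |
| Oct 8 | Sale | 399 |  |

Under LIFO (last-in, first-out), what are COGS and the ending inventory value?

Oct 8, 399 sold [LIFO — newest first]: 270 @ $7 + 129 @ $5 = $2,535
Ending inventory: 163 @ $9 + 392 @ $8 + 114 @ $5 = $5,173

COGS = $2,535; ending inventory = $5,173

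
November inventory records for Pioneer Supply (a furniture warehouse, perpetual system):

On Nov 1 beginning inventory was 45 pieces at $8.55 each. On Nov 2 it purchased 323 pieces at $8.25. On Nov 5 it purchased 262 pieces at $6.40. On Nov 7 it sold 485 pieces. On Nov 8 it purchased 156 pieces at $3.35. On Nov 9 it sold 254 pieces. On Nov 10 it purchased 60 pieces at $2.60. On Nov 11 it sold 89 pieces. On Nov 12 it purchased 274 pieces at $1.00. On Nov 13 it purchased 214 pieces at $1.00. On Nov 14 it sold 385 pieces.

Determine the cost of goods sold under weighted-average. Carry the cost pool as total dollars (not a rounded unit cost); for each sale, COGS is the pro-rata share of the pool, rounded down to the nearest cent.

After Nov 1: 45 on hand, pool $384.75 (≈ $8.5500 each)
After Nov 2: 368 on hand, pool $3,049.50 (≈ $8.2867 each)
After Nov 5: 630 on hand, pool $4,726.30 (≈ $7.5021 each)
Nov 7, sell 485: 485/630 × $4,726.30 → $3,638.50
After Nov 8: 301 on hand, pool $1,610.40 (≈ $5.3502 each)
Nov 9, sell 254: 254/301 × $1,610.40 → $1,358.94
After Nov 10: 107 on hand, pool $407.46 (≈ $3.8080 each)
Nov 11, sell 89: 89/107 × $407.46 → $338.91
After Nov 12: 292 on hand, pool $342.55 (≈ $1.1731 each)
After Nov 13: 506 on hand, pool $556.55 (≈ $1.0999 each)
Nov 14, sell 385: 385/506 × $556.55 → $423.46
Total COGS = $3,638.50 + $1,358.94 + $338.91 + $423.46 = $5,759.81
Ending inventory (cost pool remaining) = $133.09

COGS = $5,759.81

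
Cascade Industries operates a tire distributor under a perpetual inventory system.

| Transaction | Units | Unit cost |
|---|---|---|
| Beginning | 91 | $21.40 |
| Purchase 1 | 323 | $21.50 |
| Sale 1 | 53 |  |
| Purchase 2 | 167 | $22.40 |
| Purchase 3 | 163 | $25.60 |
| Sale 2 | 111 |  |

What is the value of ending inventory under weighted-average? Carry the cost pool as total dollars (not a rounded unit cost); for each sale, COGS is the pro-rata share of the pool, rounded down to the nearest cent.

After Beginning: 91 on hand, pool $1,947.40 (≈ $21.4000 each)
After Purchase 1: 414 on hand, pool $8,891.90 (≈ $21.4780 each)
Sale 1, sell 53: 53/414 × $8,891.90 → $1,138.33
After Purchase 2: 528 on hand, pool $11,494.37 (≈ $21.7696 each)
After Purchase 3: 691 on hand, pool $15,667.17 (≈ $22.6732 each)
Sale 2, sell 111: 111/691 × $15,667.17 → $2,516.72
Total COGS = $1,138.33 + $2,516.72 = $3,655.05
Ending inventory (cost pool remaining) = $13,150.45

Ending inventory = $13,150.45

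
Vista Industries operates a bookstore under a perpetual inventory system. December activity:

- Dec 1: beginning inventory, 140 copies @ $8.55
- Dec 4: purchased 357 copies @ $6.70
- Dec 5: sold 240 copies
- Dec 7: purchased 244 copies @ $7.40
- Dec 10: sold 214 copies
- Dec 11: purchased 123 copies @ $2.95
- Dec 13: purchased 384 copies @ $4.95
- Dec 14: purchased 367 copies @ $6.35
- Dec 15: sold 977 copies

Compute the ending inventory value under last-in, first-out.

Dec 5, 240 sold [LIFO — newest first]: 240 @ $6.70 = $1,608.00
Dec 10, 214 sold [LIFO — newest first]: 214 @ $7.40 = $1,583.60
Dec 15, 977 sold [LIFO — newest first]: 367 @ $6.35 + 384 @ $4.95 + 123 @ $2.95 + 30 @ $7.40 + 73 @ $6.70 = $5,305.20
Total COGS = $1,608.00 + $1,583.60 + $5,305.20 = $8,496.80
Ending inventory: 140 @ $8.55 + 44 @ $6.70 = $1,491.80
Check: goods available $9,988.60 = COGS $8,496.80 + ending $1,491.80

Ending inventory = $1,491.80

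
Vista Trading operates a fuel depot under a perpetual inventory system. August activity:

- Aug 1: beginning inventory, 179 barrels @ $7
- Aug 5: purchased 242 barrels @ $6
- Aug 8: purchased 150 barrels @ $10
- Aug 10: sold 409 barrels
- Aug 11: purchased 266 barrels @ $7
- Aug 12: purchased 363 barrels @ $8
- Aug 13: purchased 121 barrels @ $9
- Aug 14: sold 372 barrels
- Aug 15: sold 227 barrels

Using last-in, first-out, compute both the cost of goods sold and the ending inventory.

Aug 10, 409 sold [LIFO — newest first]: 150 @ $10 + 242 @ $6 + 17 @ $7 = $3,071
Aug 14, 372 sold [LIFO — newest first]: 121 @ $9 + 251 @ $8 = $3,097
Aug 15, 227 sold [LIFO — newest first]: 112 @ $8 + 115 @ $7 = $1,701
Total COGS = $3,071 + $3,097 + $1,701 = $7,869
Ending inventory: 162 @ $7 + 151 @ $7 = $2,191
Check: goods available $10,060 = COGS $7,869 + ending $2,191

COGS = $7,869; ending inventory = $2,191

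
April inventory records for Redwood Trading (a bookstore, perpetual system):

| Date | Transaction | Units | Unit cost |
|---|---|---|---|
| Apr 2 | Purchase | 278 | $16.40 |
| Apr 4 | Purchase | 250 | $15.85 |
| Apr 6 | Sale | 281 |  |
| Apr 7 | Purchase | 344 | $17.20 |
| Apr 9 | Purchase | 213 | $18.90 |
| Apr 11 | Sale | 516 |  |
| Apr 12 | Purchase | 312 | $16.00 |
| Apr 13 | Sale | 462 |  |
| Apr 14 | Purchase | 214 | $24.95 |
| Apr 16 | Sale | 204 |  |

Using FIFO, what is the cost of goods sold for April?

Apr 6, 281 sold [FIFO — oldest first]: 278 @ $16.40 + 3 @ $15.85 = $4,606.75
Apr 11, 516 sold [FIFO — oldest first]: 247 @ $15.85 + 269 @ $17.20 = $8,541.75
Apr 13, 462 sold [FIFO — oldest first]: 75 @ $17.20 + 213 @ $18.90 + 174 @ $16.00 = $8,099.70
Apr 16, 204 sold [FIFO — oldest first]: 138 @ $16.00 + 66 @ $24.95 = $3,854.70
Total COGS = $4,606.75 + $8,541.75 + $8,099.70 + $3,854.70 = $25,102.90
Ending inventory: 148 @ $24.95 = $3,692.60
Check: goods available $28,795.50 = COGS $25,102.90 + ending $3,692.60

COGS = $25,102.90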